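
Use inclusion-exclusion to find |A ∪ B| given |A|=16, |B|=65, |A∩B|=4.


|A ∪ B| = |A| + |B| - |A ∩ B|
= 16 + 65 - 4
= 77

|A ∪ B| = 77


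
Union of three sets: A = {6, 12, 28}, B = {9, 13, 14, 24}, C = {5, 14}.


A ∪ B = {6, 9, 12, 13, 14, 24, 28}
(A ∪ B) ∪ C = {5, 6, 9, 12, 13, 14, 24, 28}

A ∪ B ∪ C = {5, 6, 9, 12, 13, 14, 24, 28}


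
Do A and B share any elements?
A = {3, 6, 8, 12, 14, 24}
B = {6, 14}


Disjoint means A ∩ B = ∅.
A ∩ B = {6, 14}
A ∩ B ≠ ∅, so A and B are NOT disjoint.

Yes — A and B share the element(s) of A ∩ B = {6, 14}, so they are not disjoint


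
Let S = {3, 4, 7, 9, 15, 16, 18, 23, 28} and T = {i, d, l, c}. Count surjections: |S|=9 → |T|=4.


n = |S| = 9, k = |T| = 4. Surjections via inclusion-exclusion:
S(n,k) = Σ(-1)^i × C(k,i) × (k-i)^n, i=0 to k
i=0: (-1)^0×C(4,0)×4^9 = 262144
i=1: (-1)^1×C(4,1)×3^9 = -78732
i=2: (-1)^2×C(4,2)×2^9 = 3072
i=3: (-1)^3×C(4,3)×1^9 = -4
i=4: (-1)^4×C(4,4)×0^9 = 0
Total = 186480

Number of surjections = 186480


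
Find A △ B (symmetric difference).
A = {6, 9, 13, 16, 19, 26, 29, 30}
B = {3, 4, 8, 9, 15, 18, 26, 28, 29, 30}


A △ B = (A \ B) ∪ (B \ A) = elements in exactly one of A or B
A \ B = {6, 13, 16, 19}
B \ A = {3, 4, 8, 15, 18, 28}
A △ B = {3, 4, 6, 8, 13, 15, 16, 18, 19, 28}

A △ B = {3, 4, 6, 8, 13, 15, 16, 18, 19, 28}


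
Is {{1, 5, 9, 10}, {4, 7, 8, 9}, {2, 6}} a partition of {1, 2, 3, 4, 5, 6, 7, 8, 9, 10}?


A partition requires: (1) non-empty parts, (2) pairwise disjoint, (3) union = U
Parts: {1, 5, 9, 10}, {4, 7, 8, 9}, {2, 6}
Union of parts: {1, 2, 4, 5, 6, 7, 8, 9, 10}
U = {1, 2, 3, 4, 5, 6, 7, 8, 9, 10}
All non-empty? True
Pairwise disjoint? False
Covers U? False

No, not a valid partition


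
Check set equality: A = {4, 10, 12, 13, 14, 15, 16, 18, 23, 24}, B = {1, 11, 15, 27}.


Two sets are equal iff they have exactly the same elements.
A = {4, 10, 12, 13, 14, 15, 16, 18, 23, 24}
B = {1, 11, 15, 27}
Differences: {1, 4, 10, 11, 12, 13, 14, 16, 18, 23, 24, 27}
A ≠ B

No, A ≠ B


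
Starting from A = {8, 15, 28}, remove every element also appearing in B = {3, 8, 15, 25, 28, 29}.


A \ B = elements in A but not in B
A = {8, 15, 28}
B = {3, 8, 15, 25, 28, 29}
Remove from A any elements in B
A \ B = ∅

A \ B = ∅


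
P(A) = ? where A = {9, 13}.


|A| = 2, so |P(A)| = 2^2 = 4
Enumerate subsets by cardinality (0 to 2):
∅, {9}, {13}, {9, 13}

P(A) has 4 subsets: ∅, {9}, {13}, {9, 13}


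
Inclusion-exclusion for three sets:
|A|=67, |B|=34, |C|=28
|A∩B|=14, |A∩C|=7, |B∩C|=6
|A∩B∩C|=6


|A∪B∪C| = |A|+|B|+|C| - |A∩B|-|A∩C|-|B∩C| + |A∩B∩C|
= 67+34+28 - 14-7-6 + 6
= 129 - 27 + 6
= 108

|A ∪ B ∪ C| = 108


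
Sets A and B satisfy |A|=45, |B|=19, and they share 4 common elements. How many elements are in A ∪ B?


|A ∪ B| = |A| + |B| - |A ∩ B|
= 45 + 19 - 4
= 60

|A ∪ B| = 60


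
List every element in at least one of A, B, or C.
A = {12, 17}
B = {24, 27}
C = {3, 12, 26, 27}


A ∪ B = {12, 17, 24, 27}
(A ∪ B) ∪ C = {3, 12, 17, 24, 26, 27}

A ∪ B ∪ C = {3, 12, 17, 24, 26, 27}


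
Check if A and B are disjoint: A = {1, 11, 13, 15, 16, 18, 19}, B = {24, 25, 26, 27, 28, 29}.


Disjoint means A ∩ B = ∅.
A ∩ B = ∅
A ∩ B = ∅, so A and B are disjoint.

Yes, A and B are disjoint


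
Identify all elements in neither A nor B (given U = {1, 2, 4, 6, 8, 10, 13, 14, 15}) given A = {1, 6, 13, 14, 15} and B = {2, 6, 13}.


A = {1, 6, 13, 14, 15}
B = {2, 6, 13}
Region: in neither A nor B (given U = {1, 2, 4, 6, 8, 10, 13, 14, 15})
Elements: {4, 8, 10}

Elements in neither A nor B (given U = {1, 2, 4, 6, 8, 10, 13, 14, 15}): {4, 8, 10}


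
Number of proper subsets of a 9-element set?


Total subsets = 2^n = 2^9 = 512
Proper subsets exclude the set itself: 2^n - 1
= 512 - 1
= 511

Number of proper subsets = 511


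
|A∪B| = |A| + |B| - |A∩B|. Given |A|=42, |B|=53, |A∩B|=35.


|A ∪ B| = |A| + |B| - |A ∩ B|
= 42 + 53 - 35
= 60

|A ∪ B| = 60


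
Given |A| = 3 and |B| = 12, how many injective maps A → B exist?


An injection sends each of |A| = 3 inputs to a distinct output in B.
# injections = |B|·(|B|-1)·…·(|B|-|A|+1) = 12! / (12 - 3)!
= 12 × 11 × 10
= 1320

Number of injections = 1320


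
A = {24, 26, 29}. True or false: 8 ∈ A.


A = {24, 26, 29}
Checking if 8 is in A
8 is not in A → False

8 ∉ A


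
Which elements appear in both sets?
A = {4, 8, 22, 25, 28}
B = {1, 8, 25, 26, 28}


A ∩ B = elements in both A and B
A = {4, 8, 22, 25, 28}
B = {1, 8, 25, 26, 28}
A ∩ B = {8, 25, 28}

A ∩ B = {8, 25, 28}


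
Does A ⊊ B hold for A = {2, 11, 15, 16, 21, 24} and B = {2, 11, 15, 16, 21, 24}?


A ⊂ B requires: A ⊆ B AND A ≠ B.
A ⊆ B? Yes
A = B? Yes
A = B, so A is not a PROPER subset.

No, A is not a proper subset of B


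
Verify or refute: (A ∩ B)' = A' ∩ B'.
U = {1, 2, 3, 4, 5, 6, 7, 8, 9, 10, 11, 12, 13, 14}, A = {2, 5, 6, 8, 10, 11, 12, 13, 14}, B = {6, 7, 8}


LHS: A ∩ B = {6, 8}
(A ∩ B)' = U \ (A ∩ B) = {1, 2, 3, 4, 5, 7, 9, 10, 11, 12, 13, 14}
A' = {1, 3, 4, 7, 9}, B' = {1, 2, 3, 4, 5, 9, 10, 11, 12, 13, 14}
Claimed RHS: A' ∩ B' = {1, 3, 4, 9}
Identity is INVALID: LHS = {1, 2, 3, 4, 5, 7, 9, 10, 11, 12, 13, 14} but the RHS claimed here equals {1, 3, 4, 9}. The correct form is (A ∩ B)' = A' ∪ B'.

Identity is invalid: (A ∩ B)' = {1, 2, 3, 4, 5, 7, 9, 10, 11, 12, 13, 14} but A' ∩ B' = {1, 3, 4, 9}. The correct De Morgan law is (A ∩ B)' = A' ∪ B'.


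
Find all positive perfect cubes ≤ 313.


Checking each candidate:
Condition: positive perfect cubes ≤ 313
Result = {1, 8, 27, 64, 125, 216}

{1, 8, 27, 64, 125, 216}


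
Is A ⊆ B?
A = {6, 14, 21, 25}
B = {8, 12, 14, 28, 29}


A ⊆ B means every element of A is in B.
Elements in A not in B: {6, 21, 25}
So A ⊄ B.

No, A ⊄ B


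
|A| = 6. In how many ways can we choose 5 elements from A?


C(n,k) = n! / (k!(n-k)!)
C(6,5) = 6! / (5!1!)
= 6

C(6,5) = 6


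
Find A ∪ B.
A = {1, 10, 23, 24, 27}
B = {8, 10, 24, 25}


A ∪ B = all elements in A or B (or both)
A = {1, 10, 23, 24, 27}
B = {8, 10, 24, 25}
A ∪ B = {1, 8, 10, 23, 24, 25, 27}

A ∪ B = {1, 8, 10, 23, 24, 25, 27}


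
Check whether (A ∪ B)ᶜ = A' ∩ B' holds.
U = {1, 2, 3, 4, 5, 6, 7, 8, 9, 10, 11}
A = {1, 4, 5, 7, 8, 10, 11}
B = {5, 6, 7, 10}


LHS: A ∪ B = {1, 4, 5, 6, 7, 8, 10, 11}
(A ∪ B)' = U \ (A ∪ B) = {2, 3, 9}
A' = {2, 3, 6, 9}, B' = {1, 2, 3, 4, 8, 9, 11}
Claimed RHS: A' ∩ B' = {2, 3, 9}
Identity is VALID: LHS = RHS = {2, 3, 9} ✓

Identity is valid. (A ∪ B)' = A' ∩ B' = {2, 3, 9}


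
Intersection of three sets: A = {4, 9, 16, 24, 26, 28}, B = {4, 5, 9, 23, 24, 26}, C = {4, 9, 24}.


A ∩ B = {4, 9, 24, 26}
(A ∩ B) ∩ C = {4, 9, 24}

A ∩ B ∩ C = {4, 9, 24}


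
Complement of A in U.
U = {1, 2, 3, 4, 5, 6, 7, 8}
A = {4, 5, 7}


Aᶜ = U \ A = elements in U but not in A
U = {1, 2, 3, 4, 5, 6, 7, 8}
A = {4, 5, 7}
Aᶜ = {1, 2, 3, 6, 8}

Aᶜ = {1, 2, 3, 6, 8}


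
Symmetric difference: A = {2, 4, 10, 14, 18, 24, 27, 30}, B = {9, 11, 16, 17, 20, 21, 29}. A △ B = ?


A △ B = (A \ B) ∪ (B \ A) = elements in exactly one of A or B
A \ B = {2, 4, 10, 14, 18, 24, 27, 30}
B \ A = {9, 11, 16, 17, 20, 21, 29}
A △ B = {2, 4, 9, 10, 11, 14, 16, 17, 18, 20, 21, 24, 27, 29, 30}

A △ B = {2, 4, 9, 10, 11, 14, 16, 17, 18, 20, 21, 24, 27, 29, 30}


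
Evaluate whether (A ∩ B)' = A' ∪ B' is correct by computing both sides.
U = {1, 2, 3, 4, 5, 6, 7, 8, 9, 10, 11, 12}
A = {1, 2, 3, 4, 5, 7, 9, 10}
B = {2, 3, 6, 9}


LHS: A ∩ B = {2, 3, 9}
(A ∩ B)' = U \ (A ∩ B) = {1, 4, 5, 6, 7, 8, 10, 11, 12}
A' = {6, 8, 11, 12}, B' = {1, 4, 5, 7, 8, 10, 11, 12}
Claimed RHS: A' ∪ B' = {1, 4, 5, 6, 7, 8, 10, 11, 12}
Identity is VALID: LHS = RHS = {1, 4, 5, 6, 7, 8, 10, 11, 12} ✓

Identity is valid. (A ∩ B)' = A' ∪ B' = {1, 4, 5, 6, 7, 8, 10, 11, 12}


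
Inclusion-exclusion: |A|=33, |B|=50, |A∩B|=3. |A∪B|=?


|A ∪ B| = |A| + |B| - |A ∩ B|
= 33 + 50 - 3
= 80

|A ∪ B| = 80


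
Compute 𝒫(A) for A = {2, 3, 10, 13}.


|A| = 4, so |P(A)| = 2^4 = 16
Enumerate subsets by cardinality (0 to 4):
∅, {2}, {3}, {10}, {13}, {2, 3}, {2, 10}, {2, 13}, {3, 10}, {3, 13}, {10, 13}, {2, 3, 10}, {2, 3, 13}, {2, 10, 13}, {3, 10, 13}, {2, 3, 10, 13}

P(A) has 16 subsets: ∅, {2}, {3}, {10}, {13}, {2, 3}, {2, 10}, {2, 13}, {3, 10}, {3, 13}, {10, 13}, {2, 3, 10}, {2, 3, 13}, {2, 10, 13}, {3, 10, 13}, {2, 3, 10, 13}


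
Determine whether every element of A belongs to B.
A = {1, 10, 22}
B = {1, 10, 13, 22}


A ⊆ B means every element of A is in B.
All elements of A are in B.
So A ⊆ B.

Yes, A ⊆ B


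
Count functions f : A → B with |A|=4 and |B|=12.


Each of |A| = 4 inputs maps to any of |B| = 12 outputs.
# functions = |B|^|A| = 12^4
= 20736

Number of functions = 20736


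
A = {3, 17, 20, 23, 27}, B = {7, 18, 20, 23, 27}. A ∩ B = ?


A ∩ B = elements in both A and B
A = {3, 17, 20, 23, 27}
B = {7, 18, 20, 23, 27}
A ∩ B = {20, 23, 27}

A ∩ B = {20, 23, 27}


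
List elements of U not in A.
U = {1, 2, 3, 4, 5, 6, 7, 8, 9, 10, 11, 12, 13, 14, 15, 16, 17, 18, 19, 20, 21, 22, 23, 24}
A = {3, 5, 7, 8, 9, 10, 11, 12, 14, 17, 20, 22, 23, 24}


Aᶜ = U \ A = elements in U but not in A
U = {1, 2, 3, 4, 5, 6, 7, 8, 9, 10, 11, 12, 13, 14, 15, 16, 17, 18, 19, 20, 21, 22, 23, 24}
A = {3, 5, 7, 8, 9, 10, 11, 12, 14, 17, 20, 22, 23, 24}
Aᶜ = {1, 2, 4, 6, 13, 15, 16, 18, 19, 21}

Aᶜ = {1, 2, 4, 6, 13, 15, 16, 18, 19, 21}


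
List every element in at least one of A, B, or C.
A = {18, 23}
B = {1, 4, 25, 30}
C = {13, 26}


A ∪ B = {1, 4, 18, 23, 25, 30}
(A ∪ B) ∪ C = {1, 4, 13, 18, 23, 25, 26, 30}

A ∪ B ∪ C = {1, 4, 13, 18, 23, 25, 26, 30}


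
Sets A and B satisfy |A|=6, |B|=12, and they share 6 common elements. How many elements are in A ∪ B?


|A ∪ B| = |A| + |B| - |A ∩ B|
= 6 + 12 - 6
= 12

|A ∪ B| = 12


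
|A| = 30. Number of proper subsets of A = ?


Total subsets = 2^n = 2^30 = 1073741824
Proper subsets exclude the set itself: 2^n - 1
= 1073741824 - 1
= 1073741823

Number of proper subsets = 1073741823


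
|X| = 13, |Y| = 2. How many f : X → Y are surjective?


n = |X| = 13, k = |Y| = 2. Surjections via inclusion-exclusion:
S(n,k) = Σ(-1)^i × C(k,i) × (k-i)^n, i=0 to k
i=0: (-1)^0×C(2,0)×2^13 = 8192
i=1: (-1)^1×C(2,1)×1^13 = -2
i=2: (-1)^2×C(2,2)×0^13 = 0
Total = 8190

Number of surjections = 8190


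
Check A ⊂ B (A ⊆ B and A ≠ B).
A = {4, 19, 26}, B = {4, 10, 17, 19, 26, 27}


A ⊂ B requires: A ⊆ B AND A ≠ B.
A ⊆ B? Yes
A = B? No
A ⊂ B: Yes (A is a proper subset of B)

Yes, A ⊂ B


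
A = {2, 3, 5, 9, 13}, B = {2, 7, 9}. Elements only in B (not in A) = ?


A = {2, 3, 5, 9, 13}
B = {2, 7, 9}
Region: only in B (not in A)
Elements: {7}

Elements only in B (not in A): {7}


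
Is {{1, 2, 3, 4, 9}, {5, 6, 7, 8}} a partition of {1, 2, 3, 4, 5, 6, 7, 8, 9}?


A partition requires: (1) non-empty parts, (2) pairwise disjoint, (3) union = U
Parts: {1, 2, 3, 4, 9}, {5, 6, 7, 8}
Union of parts: {1, 2, 3, 4, 5, 6, 7, 8, 9}
U = {1, 2, 3, 4, 5, 6, 7, 8, 9}
All non-empty? True
Pairwise disjoint? True
Covers U? True

Yes, valid partition


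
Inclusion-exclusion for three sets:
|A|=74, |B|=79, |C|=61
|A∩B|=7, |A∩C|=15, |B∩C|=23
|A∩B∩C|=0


|A∪B∪C| = |A|+|B|+|C| - |A∩B|-|A∩C|-|B∩C| + |A∩B∩C|
= 74+79+61 - 7-15-23 + 0
= 214 - 45 + 0
= 169

|A ∪ B ∪ C| = 169


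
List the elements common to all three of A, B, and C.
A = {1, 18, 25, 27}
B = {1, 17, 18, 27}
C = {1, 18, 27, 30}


A ∩ B = {1, 18, 27}
(A ∩ B) ∩ C = {1, 18, 27}

A ∩ B ∩ C = {1, 18, 27}


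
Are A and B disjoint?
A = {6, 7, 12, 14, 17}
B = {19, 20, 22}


Disjoint means A ∩ B = ∅.
A ∩ B = ∅
A ∩ B = ∅, so A and B are disjoint.

Yes, A and B are disjoint


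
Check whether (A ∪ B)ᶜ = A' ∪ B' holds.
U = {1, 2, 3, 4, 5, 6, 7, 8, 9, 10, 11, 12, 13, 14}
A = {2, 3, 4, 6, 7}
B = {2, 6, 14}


LHS: A ∪ B = {2, 3, 4, 6, 7, 14}
(A ∪ B)' = U \ (A ∪ B) = {1, 5, 8, 9, 10, 11, 12, 13}
A' = {1, 5, 8, 9, 10, 11, 12, 13, 14}, B' = {1, 3, 4, 5, 7, 8, 9, 10, 11, 12, 13}
Claimed RHS: A' ∪ B' = {1, 3, 4, 5, 7, 8, 9, 10, 11, 12, 13, 14}
Identity is INVALID: LHS = {1, 5, 8, 9, 10, 11, 12, 13} but the RHS claimed here equals {1, 3, 4, 5, 7, 8, 9, 10, 11, 12, 13, 14}. The correct form is (A ∪ B)' = A' ∩ B'.

Identity is invalid: (A ∪ B)' = {1, 5, 8, 9, 10, 11, 12, 13} but A' ∪ B' = {1, 3, 4, 5, 7, 8, 9, 10, 11, 12, 13, 14}. The correct De Morgan law is (A ∪ B)' = A' ∩ B'.


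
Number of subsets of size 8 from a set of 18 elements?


C(n,k) = n! / (k!(n-k)!)
C(18,8) = 18! / (8!10!)
= 43758

C(18,8) = 43758


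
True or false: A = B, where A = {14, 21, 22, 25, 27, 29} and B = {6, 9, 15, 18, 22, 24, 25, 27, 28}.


Two sets are equal iff they have exactly the same elements.
A = {14, 21, 22, 25, 27, 29}
B = {6, 9, 15, 18, 22, 24, 25, 27, 28}
Differences: {6, 9, 14, 15, 18, 21, 24, 28, 29}
A ≠ B

No, A ≠ B


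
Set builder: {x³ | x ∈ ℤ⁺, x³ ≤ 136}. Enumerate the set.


Checking each candidate:
Condition: positive perfect cubes ≤ 136
Result = {1, 8, 27, 64, 125}

{1, 8, 27, 64, 125}


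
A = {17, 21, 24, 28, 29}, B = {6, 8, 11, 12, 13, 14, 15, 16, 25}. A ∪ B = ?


A ∪ B = all elements in A or B (or both)
A = {17, 21, 24, 28, 29}
B = {6, 8, 11, 12, 13, 14, 15, 16, 25}
A ∪ B = {6, 8, 11, 12, 13, 14, 15, 16, 17, 21, 24, 25, 28, 29}

A ∪ B = {6, 8, 11, 12, 13, 14, 15, 16, 17, 21, 24, 25, 28, 29}


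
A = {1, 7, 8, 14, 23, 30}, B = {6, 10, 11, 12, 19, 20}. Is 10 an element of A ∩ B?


A = {1, 7, 8, 14, 23, 30}, B = {6, 10, 11, 12, 19, 20}
A ∩ B = elements in both A and B
A ∩ B = ∅
Checking if 10 ∈ A ∩ B
10 is not in A ∩ B → False

10 ∉ A ∩ B


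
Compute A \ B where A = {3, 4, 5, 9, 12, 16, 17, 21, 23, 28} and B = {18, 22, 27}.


A \ B = elements in A but not in B
A = {3, 4, 5, 9, 12, 16, 17, 21, 23, 28}
B = {18, 22, 27}
Remove from A any elements in B
A \ B = {3, 4, 5, 9, 12, 16, 17, 21, 23, 28}

A \ B = {3, 4, 5, 9, 12, 16, 17, 21, 23, 28}


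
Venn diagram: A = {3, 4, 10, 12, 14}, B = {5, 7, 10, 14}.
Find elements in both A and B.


A = {3, 4, 10, 12, 14}
B = {5, 7, 10, 14}
Region: in both A and B
Elements: {10, 14}

Elements in both A and B: {10, 14}


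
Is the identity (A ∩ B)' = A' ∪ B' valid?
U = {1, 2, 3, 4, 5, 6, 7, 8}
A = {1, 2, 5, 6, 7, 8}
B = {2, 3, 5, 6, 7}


LHS: A ∩ B = {2, 5, 6, 7}
(A ∩ B)' = U \ (A ∩ B) = {1, 3, 4, 8}
A' = {3, 4}, B' = {1, 4, 8}
Claimed RHS: A' ∪ B' = {1, 3, 4, 8}
Identity is VALID: LHS = RHS = {1, 3, 4, 8} ✓

Identity is valid. (A ∩ B)' = A' ∪ B' = {1, 3, 4, 8}


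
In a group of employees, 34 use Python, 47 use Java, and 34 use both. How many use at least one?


|A ∪ B| = |A| + |B| - |A ∩ B|
= 34 + 47 - 34
= 47

|A ∪ B| = 47


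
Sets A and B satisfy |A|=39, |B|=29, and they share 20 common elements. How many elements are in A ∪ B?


|A ∪ B| = |A| + |B| - |A ∩ B|
= 39 + 29 - 20
= 48

|A ∪ B| = 48


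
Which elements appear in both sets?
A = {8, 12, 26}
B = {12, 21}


A ∩ B = elements in both A and B
A = {8, 12, 26}
B = {12, 21}
A ∩ B = {12}

A ∩ B = {12}


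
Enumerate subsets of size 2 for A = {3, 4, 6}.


|A| = 3, so A has C(3,2) = 3 subsets of size 2.
Enumerate by choosing 2 elements from A at a time:
{3, 4}, {3, 6}, {4, 6}

2-element subsets (3 total): {3, 4}, {3, 6}, {4, 6}


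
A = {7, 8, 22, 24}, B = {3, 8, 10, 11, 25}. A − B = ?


A \ B = elements in A but not in B
A = {7, 8, 22, 24}
B = {3, 8, 10, 11, 25}
Remove from A any elements in B
A \ B = {7, 22, 24}

A \ B = {7, 22, 24}


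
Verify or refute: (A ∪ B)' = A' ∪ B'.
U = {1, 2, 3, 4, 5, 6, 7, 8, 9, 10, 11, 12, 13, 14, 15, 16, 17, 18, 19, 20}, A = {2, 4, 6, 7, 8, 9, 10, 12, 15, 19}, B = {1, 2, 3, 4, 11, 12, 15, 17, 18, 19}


LHS: A ∪ B = {1, 2, 3, 4, 6, 7, 8, 9, 10, 11, 12, 15, 17, 18, 19}
(A ∪ B)' = U \ (A ∪ B) = {5, 13, 14, 16, 20}
A' = {1, 3, 5, 11, 13, 14, 16, 17, 18, 20}, B' = {5, 6, 7, 8, 9, 10, 13, 14, 16, 20}
Claimed RHS: A' ∪ B' = {1, 3, 5, 6, 7, 8, 9, 10, 11, 13, 14, 16, 17, 18, 20}
Identity is INVALID: LHS = {5, 13, 14, 16, 20} but the RHS claimed here equals {1, 3, 5, 6, 7, 8, 9, 10, 11, 13, 14, 16, 17, 18, 20}. The correct form is (A ∪ B)' = A' ∩ B'.

Identity is invalid: (A ∪ B)' = {5, 13, 14, 16, 20} but A' ∪ B' = {1, 3, 5, 6, 7, 8, 9, 10, 11, 13, 14, 16, 17, 18, 20}. The correct De Morgan law is (A ∪ B)' = A' ∩ B'.


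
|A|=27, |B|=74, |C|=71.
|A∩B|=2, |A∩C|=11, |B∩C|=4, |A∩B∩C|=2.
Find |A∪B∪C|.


|A∪B∪C| = |A|+|B|+|C| - |A∩B|-|A∩C|-|B∩C| + |A∩B∩C|
= 27+74+71 - 2-11-4 + 2
= 172 - 17 + 2
= 157

|A ∪ B ∪ C| = 157


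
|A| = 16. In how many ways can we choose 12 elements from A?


C(n,k) = n! / (k!(n-k)!)
C(16,12) = 16! / (12!4!)
= 1820

C(16,12) = 1820


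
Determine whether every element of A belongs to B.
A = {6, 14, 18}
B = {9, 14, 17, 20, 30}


A ⊆ B means every element of A is in B.
Elements in A not in B: {6, 18}
So A ⊄ B.

No, A ⊄ B


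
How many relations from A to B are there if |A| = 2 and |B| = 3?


A relation from A to B is any subset of A × B.
|A × B| = 2 × 3 = 6
# relations = 2^|A × B| = 2^6 = 64

Number of relations = 64


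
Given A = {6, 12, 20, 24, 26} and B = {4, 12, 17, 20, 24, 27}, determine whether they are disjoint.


Disjoint means A ∩ B = ∅.
A ∩ B = {12, 20, 24}
A ∩ B ≠ ∅, so A and B are NOT disjoint.

No, A and B are not disjoint (A ∩ B = {12, 20, 24})


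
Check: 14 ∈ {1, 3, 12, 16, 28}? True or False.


A = {1, 3, 12, 16, 28}
Checking if 14 is in A
14 is not in A → False

14 ∉ A


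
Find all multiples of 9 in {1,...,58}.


Checking each candidate:
Condition: multiples of 9 in {1,...,58}
Result = {9, 18, 27, 36, 45, 54}

{9, 18, 27, 36, 45, 54}


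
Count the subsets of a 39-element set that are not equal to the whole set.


Total subsets = 2^n = 2^39 = 549755813888
Proper subsets exclude the set itself: 2^n - 1
= 549755813888 - 1
= 549755813887

Number of proper subsets = 549755813887


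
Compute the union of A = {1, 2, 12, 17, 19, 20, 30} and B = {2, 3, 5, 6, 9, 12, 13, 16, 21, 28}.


A ∪ B = all elements in A or B (or both)
A = {1, 2, 12, 17, 19, 20, 30}
B = {2, 3, 5, 6, 9, 12, 13, 16, 21, 28}
A ∪ B = {1, 2, 3, 5, 6, 9, 12, 13, 16, 17, 19, 20, 21, 28, 30}

A ∪ B = {1, 2, 3, 5, 6, 9, 12, 13, 16, 17, 19, 20, 21, 28, 30}


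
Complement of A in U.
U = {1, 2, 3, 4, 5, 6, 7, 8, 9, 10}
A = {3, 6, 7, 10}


Aᶜ = U \ A = elements in U but not in A
U = {1, 2, 3, 4, 5, 6, 7, 8, 9, 10}
A = {3, 6, 7, 10}
Aᶜ = {1, 2, 4, 5, 8, 9}

Aᶜ = {1, 2, 4, 5, 8, 9}


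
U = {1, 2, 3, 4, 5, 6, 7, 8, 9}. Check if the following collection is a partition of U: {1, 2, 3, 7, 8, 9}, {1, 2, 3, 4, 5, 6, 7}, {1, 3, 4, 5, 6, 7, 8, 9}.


A partition requires: (1) non-empty parts, (2) pairwise disjoint, (3) union = U
Parts: {1, 2, 3, 7, 8, 9}, {1, 2, 3, 4, 5, 6, 7}, {1, 3, 4, 5, 6, 7, 8, 9}
Union of parts: {1, 2, 3, 4, 5, 6, 7, 8, 9}
U = {1, 2, 3, 4, 5, 6, 7, 8, 9}
All non-empty? True
Pairwise disjoint? False
Covers U? True

No, not a valid partition


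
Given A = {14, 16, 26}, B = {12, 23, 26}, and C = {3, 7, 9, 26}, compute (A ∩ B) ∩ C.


A ∩ B = {26}
(A ∩ B) ∩ C = {26}

A ∩ B ∩ C = {26}


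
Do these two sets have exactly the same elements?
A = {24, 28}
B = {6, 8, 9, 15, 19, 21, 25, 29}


Two sets are equal iff they have exactly the same elements.
A = {24, 28}
B = {6, 8, 9, 15, 19, 21, 25, 29}
Differences: {6, 8, 9, 15, 19, 21, 24, 25, 28, 29}
A ≠ B

No, A ≠ B


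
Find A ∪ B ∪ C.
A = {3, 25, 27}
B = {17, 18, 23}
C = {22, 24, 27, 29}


A ∪ B = {3, 17, 18, 23, 25, 27}
(A ∪ B) ∪ C = {3, 17, 18, 22, 23, 24, 25, 27, 29}

A ∪ B ∪ C = {3, 17, 18, 22, 23, 24, 25, 27, 29}


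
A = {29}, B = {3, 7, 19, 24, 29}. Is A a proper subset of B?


A ⊂ B requires: A ⊆ B AND A ≠ B.
A ⊆ B? Yes
A = B? No
A ⊂ B: Yes (A is a proper subset of B)

Yes, A ⊂ B


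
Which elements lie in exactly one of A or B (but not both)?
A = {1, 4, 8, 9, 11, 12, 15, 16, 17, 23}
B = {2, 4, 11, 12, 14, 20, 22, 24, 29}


A △ B = (A \ B) ∪ (B \ A) = elements in exactly one of A or B
A \ B = {1, 8, 9, 15, 16, 17, 23}
B \ A = {2, 14, 20, 22, 24, 29}
A △ B = {1, 2, 8, 9, 14, 15, 16, 17, 20, 22, 23, 24, 29}

A △ B = {1, 2, 8, 9, 14, 15, 16, 17, 20, 22, 23, 24, 29}


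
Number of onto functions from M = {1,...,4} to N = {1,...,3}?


n = |M| = 4, k = |N| = 3. Surjections via inclusion-exclusion:
S(n,k) = Σ(-1)^i × C(k,i) × (k-i)^n, i=0 to k
i=0: (-1)^0×C(3,0)×3^4 = 81
i=1: (-1)^1×C(3,1)×2^4 = -48
i=2: (-1)^2×C(3,2)×1^4 = 3
i=3: (-1)^3×C(3,3)×0^4 = 0
Total = 36

Number of surjections = 36


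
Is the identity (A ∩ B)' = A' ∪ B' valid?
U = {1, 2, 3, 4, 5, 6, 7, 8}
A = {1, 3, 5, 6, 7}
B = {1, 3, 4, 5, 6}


LHS: A ∩ B = {1, 3, 5, 6}
(A ∩ B)' = U \ (A ∩ B) = {2, 4, 7, 8}
A' = {2, 4, 8}, B' = {2, 7, 8}
Claimed RHS: A' ∪ B' = {2, 4, 7, 8}
Identity is VALID: LHS = RHS = {2, 4, 7, 8} ✓

Identity is valid. (A ∩ B)' = A' ∪ B' = {2, 4, 7, 8}


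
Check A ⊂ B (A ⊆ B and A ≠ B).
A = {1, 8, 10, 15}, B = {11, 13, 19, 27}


A ⊂ B requires: A ⊆ B AND A ≠ B.
A ⊆ B? No
A ⊄ B, so A is not a proper subset.

No, A is not a proper subset of B


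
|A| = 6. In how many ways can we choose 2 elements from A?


C(n,k) = n! / (k!(n-k)!)
C(6,2) = 6! / (2!4!)
= 15

C(6,2) = 15


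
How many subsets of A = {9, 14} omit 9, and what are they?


A subset of A that omits 9 is a subset of A \ {9}, so there are 2^(n-1) = 2^1 = 2 of them.
Subsets excluding 9: ∅, {14}

Subsets excluding 9 (2 total): ∅, {14}


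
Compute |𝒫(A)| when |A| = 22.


Number of subsets = 2^n
= 2^22
= 4194304

|P(A)| = 4194304


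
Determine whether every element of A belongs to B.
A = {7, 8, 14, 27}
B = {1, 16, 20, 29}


A ⊆ B means every element of A is in B.
Elements in A not in B: {7, 8, 14, 27}
So A ⊄ B.

No, A ⊄ B


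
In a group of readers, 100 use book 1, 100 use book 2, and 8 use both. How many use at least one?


|A ∪ B| = |A| + |B| - |A ∩ B|
= 100 + 100 - 8
= 192

|A ∪ B| = 192


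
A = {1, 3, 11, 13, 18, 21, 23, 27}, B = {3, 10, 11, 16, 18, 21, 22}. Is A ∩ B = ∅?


Disjoint means A ∩ B = ∅.
A ∩ B = {3, 11, 18, 21}
A ∩ B ≠ ∅, so A and B are NOT disjoint.

No, A and B are not disjoint (A ∩ B = {3, 11, 18, 21})


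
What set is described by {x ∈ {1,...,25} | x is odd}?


Checking each candidate:
Condition: odd numbers in {1,...,25}
Result = {1, 3, 5, 7, 9, 11, 13, 15, 17, 19, 21, 23, 25}

{1, 3, 5, 7, 9, 11, 13, 15, 17, 19, 21, 23, 25}


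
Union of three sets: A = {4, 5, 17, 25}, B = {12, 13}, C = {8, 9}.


A ∪ B = {4, 5, 12, 13, 17, 25}
(A ∪ B) ∪ C = {4, 5, 8, 9, 12, 13, 17, 25}

A ∪ B ∪ C = {4, 5, 8, 9, 12, 13, 17, 25}


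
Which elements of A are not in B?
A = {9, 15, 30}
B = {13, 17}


A \ B = elements in A but not in B
A = {9, 15, 30}
B = {13, 17}
Remove from A any elements in B
A \ B = {9, 15, 30}

A \ B = {9, 15, 30}


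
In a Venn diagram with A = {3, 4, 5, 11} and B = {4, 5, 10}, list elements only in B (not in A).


A = {3, 4, 5, 11}
B = {4, 5, 10}
Region: only in B (not in A)
Elements: {10}

Elements only in B (not in A): {10}


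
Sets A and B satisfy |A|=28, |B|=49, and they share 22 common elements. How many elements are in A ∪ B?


|A ∪ B| = |A| + |B| - |A ∩ B|
= 28 + 49 - 22
= 55

|A ∪ B| = 55


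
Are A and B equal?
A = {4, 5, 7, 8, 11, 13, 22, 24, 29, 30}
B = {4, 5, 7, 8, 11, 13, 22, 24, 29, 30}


Two sets are equal iff they have exactly the same elements.
A = {4, 5, 7, 8, 11, 13, 22, 24, 29, 30}
B = {4, 5, 7, 8, 11, 13, 22, 24, 29, 30}
Same elements → A = B

Yes, A = B


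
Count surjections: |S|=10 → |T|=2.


n = |S| = 10, k = |T| = 2. Surjections via inclusion-exclusion:
S(n,k) = Σ(-1)^i × C(k,i) × (k-i)^n, i=0 to k
i=0: (-1)^0×C(2,0)×2^10 = 1024
i=1: (-1)^1×C(2,1)×1^10 = -2
i=2: (-1)^2×C(2,2)×0^10 = 0
Total = 1022

Number of surjections = 1022


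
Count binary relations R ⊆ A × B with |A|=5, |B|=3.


A relation from A to B is any subset of A × B.
|A × B| = 5 × 3 = 15
# relations = 2^|A × B| = 2^15 = 32768

Number of relations = 32768


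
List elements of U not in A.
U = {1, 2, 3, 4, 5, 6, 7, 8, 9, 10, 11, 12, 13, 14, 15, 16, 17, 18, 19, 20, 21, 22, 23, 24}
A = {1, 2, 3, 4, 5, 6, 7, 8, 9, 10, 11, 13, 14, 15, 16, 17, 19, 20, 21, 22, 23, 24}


Aᶜ = U \ A = elements in U but not in A
U = {1, 2, 3, 4, 5, 6, 7, 8, 9, 10, 11, 12, 13, 14, 15, 16, 17, 18, 19, 20, 21, 22, 23, 24}
A = {1, 2, 3, 4, 5, 6, 7, 8, 9, 10, 11, 13, 14, 15, 16, 17, 19, 20, 21, 22, 23, 24}
Aᶜ = {12, 18}

Aᶜ = {12, 18}


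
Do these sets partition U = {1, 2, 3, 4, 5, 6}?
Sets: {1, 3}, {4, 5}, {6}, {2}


A partition requires: (1) non-empty parts, (2) pairwise disjoint, (3) union = U
Parts: {1, 3}, {4, 5}, {6}, {2}
Union of parts: {1, 2, 3, 4, 5, 6}
U = {1, 2, 3, 4, 5, 6}
All non-empty? True
Pairwise disjoint? True
Covers U? True

Yes, valid partition


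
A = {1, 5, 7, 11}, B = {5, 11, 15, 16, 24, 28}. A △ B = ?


A △ B = (A \ B) ∪ (B \ A) = elements in exactly one of A or B
A \ B = {1, 7}
B \ A = {15, 16, 24, 28}
A △ B = {1, 7, 15, 16, 24, 28}

A △ B = {1, 7, 15, 16, 24, 28}


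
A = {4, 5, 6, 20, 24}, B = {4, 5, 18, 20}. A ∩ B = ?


A ∩ B = elements in both A and B
A = {4, 5, 6, 20, 24}
B = {4, 5, 18, 20}
A ∩ B = {4, 5, 20}

A ∩ B = {4, 5, 20}


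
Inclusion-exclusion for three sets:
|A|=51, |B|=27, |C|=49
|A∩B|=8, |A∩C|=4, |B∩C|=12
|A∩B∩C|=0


|A∪B∪C| = |A|+|B|+|C| - |A∩B|-|A∩C|-|B∩C| + |A∩B∩C|
= 51+27+49 - 8-4-12 + 0
= 127 - 24 + 0
= 103

|A ∪ B ∪ C| = 103


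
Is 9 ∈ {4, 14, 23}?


A = {4, 14, 23}
Checking if 9 is in A
9 is not in A → False

9 ∉ A


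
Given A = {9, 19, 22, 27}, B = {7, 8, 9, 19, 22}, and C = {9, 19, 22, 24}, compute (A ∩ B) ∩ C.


A ∩ B = {9, 19, 22}
(A ∩ B) ∩ C = {9, 19, 22}

A ∩ B ∩ C = {9, 19, 22}


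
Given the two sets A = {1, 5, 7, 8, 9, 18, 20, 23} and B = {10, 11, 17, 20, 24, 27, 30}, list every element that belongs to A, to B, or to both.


A ∪ B = all elements in A or B (or both)
A = {1, 5, 7, 8, 9, 18, 20, 23}
B = {10, 11, 17, 20, 24, 27, 30}
A ∪ B = {1, 5, 7, 8, 9, 10, 11, 17, 18, 20, 23, 24, 27, 30}

A ∪ B = {1, 5, 7, 8, 9, 10, 11, 17, 18, 20, 23, 24, 27, 30}


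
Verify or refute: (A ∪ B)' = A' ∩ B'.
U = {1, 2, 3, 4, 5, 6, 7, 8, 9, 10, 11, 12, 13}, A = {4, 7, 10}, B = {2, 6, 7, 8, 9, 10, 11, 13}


LHS: A ∪ B = {2, 4, 6, 7, 8, 9, 10, 11, 13}
(A ∪ B)' = U \ (A ∪ B) = {1, 3, 5, 12}
A' = {1, 2, 3, 5, 6, 8, 9, 11, 12, 13}, B' = {1, 3, 4, 5, 12}
Claimed RHS: A' ∩ B' = {1, 3, 5, 12}
Identity is VALID: LHS = RHS = {1, 3, 5, 12} ✓

Identity is valid. (A ∪ B)' = A' ∩ B' = {1, 3, 5, 12}


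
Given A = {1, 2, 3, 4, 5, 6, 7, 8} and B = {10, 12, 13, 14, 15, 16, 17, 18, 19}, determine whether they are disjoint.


Disjoint means A ∩ B = ∅.
A ∩ B = ∅
A ∩ B = ∅, so A and B are disjoint.

Yes, A and B are disjoint


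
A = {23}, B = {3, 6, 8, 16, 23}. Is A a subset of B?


A ⊆ B means every element of A is in B.
All elements of A are in B.
So A ⊆ B.

Yes, A ⊆ B


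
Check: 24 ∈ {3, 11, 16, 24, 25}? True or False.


A = {3, 11, 16, 24, 25}
Checking if 24 is in A
24 is in A → True

24 ∈ A


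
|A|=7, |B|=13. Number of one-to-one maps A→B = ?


An injection sends each of |A| = 7 inputs to a distinct output in B.
# injections = |B|·(|B|-1)·…·(|B|-|A|+1) = 13! / (13 - 7)!
= 13 × 12 × 11 × 10 × 9 × 8 × 7
= 8648640

Number of injections = 8648640


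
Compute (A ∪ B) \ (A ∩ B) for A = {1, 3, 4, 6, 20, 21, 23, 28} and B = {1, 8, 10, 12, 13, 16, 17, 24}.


A △ B = (A \ B) ∪ (B \ A) = elements in exactly one of A or B
A \ B = {3, 4, 6, 20, 21, 23, 28}
B \ A = {8, 10, 12, 13, 16, 17, 24}
A △ B = {3, 4, 6, 8, 10, 12, 13, 16, 17, 20, 21, 23, 24, 28}

A △ B = {3, 4, 6, 8, 10, 12, 13, 16, 17, 20, 21, 23, 24, 28}


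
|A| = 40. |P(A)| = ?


Number of subsets = 2^n
= 2^40
= 1099511627776

|P(A)| = 1099511627776


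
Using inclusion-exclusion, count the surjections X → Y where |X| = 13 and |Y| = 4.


n = |X| = 13, k = |Y| = 4. Surjections via inclusion-exclusion:
S(n,k) = Σ(-1)^i × C(k,i) × (k-i)^n, i=0 to k
i=0: (-1)^0×C(4,0)×4^13 = 67108864
i=1: (-1)^1×C(4,1)×3^13 = -6377292
i=2: (-1)^2×C(4,2)×2^13 = 49152
i=3: (-1)^3×C(4,3)×1^13 = -4
i=4: (-1)^4×C(4,4)×0^13 = 0
Total = 60780720

Number of surjections = 60780720


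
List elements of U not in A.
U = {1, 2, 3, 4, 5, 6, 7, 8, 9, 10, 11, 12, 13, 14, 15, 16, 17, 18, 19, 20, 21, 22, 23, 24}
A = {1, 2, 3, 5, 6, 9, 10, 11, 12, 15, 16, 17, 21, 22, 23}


Aᶜ = U \ A = elements in U but not in A
U = {1, 2, 3, 4, 5, 6, 7, 8, 9, 10, 11, 12, 13, 14, 15, 16, 17, 18, 19, 20, 21, 22, 23, 24}
A = {1, 2, 3, 5, 6, 9, 10, 11, 12, 15, 16, 17, 21, 22, 23}
Aᶜ = {4, 7, 8, 13, 14, 18, 19, 20, 24}

Aᶜ = {4, 7, 8, 13, 14, 18, 19, 20, 24}


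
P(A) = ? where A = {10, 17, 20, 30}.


|A| = 4, so |P(A)| = 2^4 = 16
Enumerate subsets by cardinality (0 to 4):
∅, {10}, {17}, {20}, {30}, {10, 17}, {10, 20}, {10, 30}, {17, 20}, {17, 30}, {20, 30}, {10, 17, 20}, {10, 17, 30}, {10, 20, 30}, {17, 20, 30}, {10, 17, 20, 30}

P(A) has 16 subsets: ∅, {10}, {17}, {20}, {30}, {10, 17}, {10, 20}, {10, 30}, {17, 20}, {17, 30}, {20, 30}, {10, 17, 20}, {10, 17, 30}, {10, 20, 30}, {17, 20, 30}, {10, 17, 20, 30}


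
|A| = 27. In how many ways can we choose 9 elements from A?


C(n,k) = n! / (k!(n-k)!)
C(27,9) = 27! / (9!18!)
= 4686825

C(27,9) = 4686825


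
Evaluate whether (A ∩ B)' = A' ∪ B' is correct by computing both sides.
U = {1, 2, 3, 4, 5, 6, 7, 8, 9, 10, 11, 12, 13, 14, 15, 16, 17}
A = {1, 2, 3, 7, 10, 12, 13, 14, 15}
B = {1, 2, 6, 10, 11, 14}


LHS: A ∩ B = {1, 2, 10, 14}
(A ∩ B)' = U \ (A ∩ B) = {3, 4, 5, 6, 7, 8, 9, 11, 12, 13, 15, 16, 17}
A' = {4, 5, 6, 8, 9, 11, 16, 17}, B' = {3, 4, 5, 7, 8, 9, 12, 13, 15, 16, 17}
Claimed RHS: A' ∪ B' = {3, 4, 5, 6, 7, 8, 9, 11, 12, 13, 15, 16, 17}
Identity is VALID: LHS = RHS = {3, 4, 5, 6, 7, 8, 9, 11, 12, 13, 15, 16, 17} ✓

Identity is valid. (A ∩ B)' = A' ∪ B' = {3, 4, 5, 6, 7, 8, 9, 11, 12, 13, 15, 16, 17}


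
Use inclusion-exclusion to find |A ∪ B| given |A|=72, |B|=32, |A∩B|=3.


|A ∪ B| = |A| + |B| - |A ∩ B|
= 72 + 32 - 3
= 101

|A ∪ B| = 101


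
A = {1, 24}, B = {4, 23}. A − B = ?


A \ B = elements in A but not in B
A = {1, 24}
B = {4, 23}
Remove from A any elements in B
A \ B = {1, 24}

A \ B = {1, 24}


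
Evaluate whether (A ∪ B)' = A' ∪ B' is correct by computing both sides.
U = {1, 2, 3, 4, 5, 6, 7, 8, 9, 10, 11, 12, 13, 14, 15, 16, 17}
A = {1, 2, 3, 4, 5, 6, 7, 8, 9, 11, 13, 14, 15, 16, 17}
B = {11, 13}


LHS: A ∪ B = {1, 2, 3, 4, 5, 6, 7, 8, 9, 11, 13, 14, 15, 16, 17}
(A ∪ B)' = U \ (A ∪ B) = {10, 12}
A' = {10, 12}, B' = {1, 2, 3, 4, 5, 6, 7, 8, 9, 10, 12, 14, 15, 16, 17}
Claimed RHS: A' ∪ B' = {1, 2, 3, 4, 5, 6, 7, 8, 9, 10, 12, 14, 15, 16, 17}
Identity is INVALID: LHS = {10, 12} but the RHS claimed here equals {1, 2, 3, 4, 5, 6, 7, 8, 9, 10, 12, 14, 15, 16, 17}. The correct form is (A ∪ B)' = A' ∩ B'.

Identity is invalid: (A ∪ B)' = {10, 12} but A' ∪ B' = {1, 2, 3, 4, 5, 6, 7, 8, 9, 10, 12, 14, 15, 16, 17}. The correct De Morgan law is (A ∪ B)' = A' ∩ B'.


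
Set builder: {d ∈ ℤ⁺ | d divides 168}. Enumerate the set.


Checking each candidate:
Condition: positive divisors of 168
Result = {1, 2, 3, 4, 6, 7, 8, 12, 14, 21, 24, 28, 42, 56, 84, 168}

{1, 2, 3, 4, 6, 7, 8, 12, 14, 21, 24, 28, 42, 56, 84, 168}


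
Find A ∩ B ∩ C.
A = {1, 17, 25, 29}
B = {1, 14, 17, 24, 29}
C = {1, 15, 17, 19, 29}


A ∩ B = {1, 17, 29}
(A ∩ B) ∩ C = {1, 17, 29}

A ∩ B ∩ C = {1, 17, 29}


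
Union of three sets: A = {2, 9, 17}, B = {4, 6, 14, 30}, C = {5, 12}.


A ∪ B = {2, 4, 6, 9, 14, 17, 30}
(A ∪ B) ∪ C = {2, 4, 5, 6, 9, 12, 14, 17, 30}

A ∪ B ∪ C = {2, 4, 5, 6, 9, 12, 14, 17, 30}


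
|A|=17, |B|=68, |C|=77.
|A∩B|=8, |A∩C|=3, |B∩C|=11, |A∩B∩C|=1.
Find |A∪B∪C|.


|A∪B∪C| = |A|+|B|+|C| - |A∩B|-|A∩C|-|B∩C| + |A∩B∩C|
= 17+68+77 - 8-3-11 + 1
= 162 - 22 + 1
= 141

|A ∪ B ∪ C| = 141


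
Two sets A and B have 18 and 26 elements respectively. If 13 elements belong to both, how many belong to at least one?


|A ∪ B| = |A| + |B| - |A ∩ B|
= 18 + 26 - 13
= 31

|A ∪ B| = 31


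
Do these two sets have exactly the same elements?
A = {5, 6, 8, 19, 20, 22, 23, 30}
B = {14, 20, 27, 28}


Two sets are equal iff they have exactly the same elements.
A = {5, 6, 8, 19, 20, 22, 23, 30}
B = {14, 20, 27, 28}
Differences: {5, 6, 8, 14, 19, 22, 23, 27, 28, 30}
A ≠ B

No, A ≠ B


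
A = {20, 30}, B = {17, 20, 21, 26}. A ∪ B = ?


A ∪ B = all elements in A or B (or both)
A = {20, 30}
B = {17, 20, 21, 26}
A ∪ B = {17, 20, 21, 26, 30}

A ∪ B = {17, 20, 21, 26, 30}


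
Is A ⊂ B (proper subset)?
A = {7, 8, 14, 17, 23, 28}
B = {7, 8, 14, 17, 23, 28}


A ⊂ B requires: A ⊆ B AND A ≠ B.
A ⊆ B? Yes
A = B? Yes
A = B, so A is not a PROPER subset.

No, A is not a proper subset of B


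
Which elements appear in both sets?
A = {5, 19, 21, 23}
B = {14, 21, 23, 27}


A ∩ B = elements in both A and B
A = {5, 19, 21, 23}
B = {14, 21, 23, 27}
A ∩ B = {21, 23}

A ∩ B = {21, 23}


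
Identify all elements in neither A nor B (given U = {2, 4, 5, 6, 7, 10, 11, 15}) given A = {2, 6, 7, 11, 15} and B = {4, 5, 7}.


A = {2, 6, 7, 11, 15}
B = {4, 5, 7}
Region: in neither A nor B (given U = {2, 4, 5, 6, 7, 10, 11, 15})
Elements: {10}

Elements in neither A nor B (given U = {2, 4, 5, 6, 7, 10, 11, 15}): {10}


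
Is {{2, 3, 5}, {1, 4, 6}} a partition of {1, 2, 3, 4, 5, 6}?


A partition requires: (1) non-empty parts, (2) pairwise disjoint, (3) union = U
Parts: {2, 3, 5}, {1, 4, 6}
Union of parts: {1, 2, 3, 4, 5, 6}
U = {1, 2, 3, 4, 5, 6}
All non-empty? True
Pairwise disjoint? True
Covers U? True

Yes, valid partition


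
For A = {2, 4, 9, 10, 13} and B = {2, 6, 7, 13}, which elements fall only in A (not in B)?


A = {2, 4, 9, 10, 13}
B = {2, 6, 7, 13}
Region: only in A (not in B)
Elements: {4, 9, 10}

Elements only in A (not in B): {4, 9, 10}


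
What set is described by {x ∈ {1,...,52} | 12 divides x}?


Checking each candidate:
Condition: multiples of 12 in {1,...,52}
Result = {12, 24, 36, 48}

{12, 24, 36, 48}


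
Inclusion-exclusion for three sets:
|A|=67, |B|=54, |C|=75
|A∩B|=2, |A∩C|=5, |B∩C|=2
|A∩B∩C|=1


|A∪B∪C| = |A|+|B|+|C| - |A∩B|-|A∩C|-|B∩C| + |A∩B∩C|
= 67+54+75 - 2-5-2 + 1
= 196 - 9 + 1
= 188

|A ∪ B ∪ C| = 188


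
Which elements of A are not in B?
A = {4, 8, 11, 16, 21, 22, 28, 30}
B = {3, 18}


A \ B = elements in A but not in B
A = {4, 8, 11, 16, 21, 22, 28, 30}
B = {3, 18}
Remove from A any elements in B
A \ B = {4, 8, 11, 16, 21, 22, 28, 30}

A \ B = {4, 8, 11, 16, 21, 22, 28, 30}


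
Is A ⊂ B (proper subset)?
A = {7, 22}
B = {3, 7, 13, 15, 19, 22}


A ⊂ B requires: A ⊆ B AND A ≠ B.
A ⊆ B? Yes
A = B? No
A ⊂ B: Yes (A is a proper subset of B)

Yes, A ⊂ B


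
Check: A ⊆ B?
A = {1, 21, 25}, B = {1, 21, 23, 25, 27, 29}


A ⊆ B means every element of A is in B.
All elements of A are in B.
So A ⊆ B.

Yes, A ⊆ B


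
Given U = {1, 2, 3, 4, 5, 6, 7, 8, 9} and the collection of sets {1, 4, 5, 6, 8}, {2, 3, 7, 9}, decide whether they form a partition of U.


A partition requires: (1) non-empty parts, (2) pairwise disjoint, (3) union = U
Parts: {1, 4, 5, 6, 8}, {2, 3, 7, 9}
Union of parts: {1, 2, 3, 4, 5, 6, 7, 8, 9}
U = {1, 2, 3, 4, 5, 6, 7, 8, 9}
All non-empty? True
Pairwise disjoint? True
Covers U? True

Yes, valid partition


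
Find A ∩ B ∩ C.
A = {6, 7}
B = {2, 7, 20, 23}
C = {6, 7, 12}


A ∩ B = {7}
(A ∩ B) ∩ C = {7}

A ∩ B ∩ C = {7}


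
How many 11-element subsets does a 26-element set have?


C(n,k) = n! / (k!(n-k)!)
C(26,11) = 26! / (11!15!)
= 7726160

C(26,11) = 7726160


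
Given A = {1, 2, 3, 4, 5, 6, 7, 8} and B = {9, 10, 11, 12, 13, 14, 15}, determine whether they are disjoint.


Disjoint means A ∩ B = ∅.
A ∩ B = ∅
A ∩ B = ∅, so A and B are disjoint.

Yes, A and B are disjoint


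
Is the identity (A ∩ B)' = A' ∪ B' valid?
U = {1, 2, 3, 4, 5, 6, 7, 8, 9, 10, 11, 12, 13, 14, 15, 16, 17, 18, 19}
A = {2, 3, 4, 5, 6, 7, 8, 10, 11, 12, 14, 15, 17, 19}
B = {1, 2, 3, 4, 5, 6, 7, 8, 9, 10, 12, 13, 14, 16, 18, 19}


LHS: A ∩ B = {2, 3, 4, 5, 6, 7, 8, 10, 12, 14, 19}
(A ∩ B)' = U \ (A ∩ B) = {1, 9, 11, 13, 15, 16, 17, 18}
A' = {1, 9, 13, 16, 18}, B' = {11, 15, 17}
Claimed RHS: A' ∪ B' = {1, 9, 11, 13, 15, 16, 17, 18}
Identity is VALID: LHS = RHS = {1, 9, 11, 13, 15, 16, 17, 18} ✓

Identity is valid. (A ∩ B)' = A' ∪ B' = {1, 9, 11, 13, 15, 16, 17, 18}


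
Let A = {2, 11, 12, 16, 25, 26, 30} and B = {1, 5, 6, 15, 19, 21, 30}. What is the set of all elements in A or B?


A ∪ B = all elements in A or B (or both)
A = {2, 11, 12, 16, 25, 26, 30}
B = {1, 5, 6, 15, 19, 21, 30}
A ∪ B = {1, 2, 5, 6, 11, 12, 15, 16, 19, 21, 25, 26, 30}

A ∪ B = {1, 2, 5, 6, 11, 12, 15, 16, 19, 21, 25, 26, 30}


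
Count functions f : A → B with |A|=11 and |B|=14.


Each of |A| = 11 inputs maps to any of |B| = 14 outputs.
# functions = |B|^|A| = 14^11
= 4049565169664

Number of functions = 4049565169664


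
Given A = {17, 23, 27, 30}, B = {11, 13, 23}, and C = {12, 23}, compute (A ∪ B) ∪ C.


A ∪ B = {11, 13, 17, 23, 27, 30}
(A ∪ B) ∪ C = {11, 12, 13, 17, 23, 27, 30}

A ∪ B ∪ C = {11, 12, 13, 17, 23, 27, 30}


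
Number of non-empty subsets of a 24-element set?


Total subsets = 2^n = 2^24 = 16777216
Non-empty subsets exclude the empty set: 2^n - 1
= 16777216 - 1
= 16777215

Number of non-empty subsets = 16777215


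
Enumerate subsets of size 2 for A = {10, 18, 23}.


|A| = 3, so A has C(3,2) = 3 subsets of size 2.
Enumerate by choosing 2 elements from A at a time:
{10, 18}, {10, 23}, {18, 23}

2-element subsets (3 total): {10, 18}, {10, 23}, {18, 23}


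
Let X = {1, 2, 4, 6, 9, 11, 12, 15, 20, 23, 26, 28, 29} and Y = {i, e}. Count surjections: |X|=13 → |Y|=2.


n = |X| = 13, k = |Y| = 2. Surjections via inclusion-exclusion:
S(n,k) = Σ(-1)^i × C(k,i) × (k-i)^n, i=0 to k
i=0: (-1)^0×C(2,0)×2^13 = 8192
i=1: (-1)^1×C(2,1)×1^13 = -2
i=2: (-1)^2×C(2,2)×0^13 = 0
Total = 8190

Number of surjections = 8190


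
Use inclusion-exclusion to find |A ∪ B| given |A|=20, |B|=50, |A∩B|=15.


|A ∪ B| = |A| + |B| - |A ∩ B|
= 20 + 50 - 15
= 55

|A ∪ B| = 55


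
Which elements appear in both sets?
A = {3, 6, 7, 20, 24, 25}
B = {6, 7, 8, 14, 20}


A ∩ B = elements in both A and B
A = {3, 6, 7, 20, 24, 25}
B = {6, 7, 8, 14, 20}
A ∩ B = {6, 7, 20}

A ∩ B = {6, 7, 20}


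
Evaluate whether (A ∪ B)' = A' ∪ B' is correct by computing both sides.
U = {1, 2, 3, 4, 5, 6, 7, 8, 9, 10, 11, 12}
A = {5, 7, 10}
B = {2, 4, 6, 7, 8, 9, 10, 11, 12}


LHS: A ∪ B = {2, 4, 5, 6, 7, 8, 9, 10, 11, 12}
(A ∪ B)' = U \ (A ∪ B) = {1, 3}
A' = {1, 2, 3, 4, 6, 8, 9, 11, 12}, B' = {1, 3, 5}
Claimed RHS: A' ∪ B' = {1, 2, 3, 4, 5, 6, 8, 9, 11, 12}
Identity is INVALID: LHS = {1, 3} but the RHS claimed here equals {1, 2, 3, 4, 5, 6, 8, 9, 11, 12}. The correct form is (A ∪ B)' = A' ∩ B'.

Identity is invalid: (A ∪ B)' = {1, 3} but A' ∪ B' = {1, 2, 3, 4, 5, 6, 8, 9, 11, 12}. The correct De Morgan law is (A ∪ B)' = A' ∩ B'.
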